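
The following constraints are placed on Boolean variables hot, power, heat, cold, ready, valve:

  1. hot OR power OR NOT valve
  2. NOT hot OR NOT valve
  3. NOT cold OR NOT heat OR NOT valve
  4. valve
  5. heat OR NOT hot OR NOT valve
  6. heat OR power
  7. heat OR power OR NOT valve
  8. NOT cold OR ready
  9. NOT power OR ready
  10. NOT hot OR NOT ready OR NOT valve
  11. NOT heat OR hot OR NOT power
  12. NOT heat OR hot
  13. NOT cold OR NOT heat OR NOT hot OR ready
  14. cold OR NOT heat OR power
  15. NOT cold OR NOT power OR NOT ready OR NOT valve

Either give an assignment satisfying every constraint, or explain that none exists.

Unit clause (valve) forces valve = True.
In (NOT hot OR NOT valve) only NOT hot is left, so hot = False.
In (NOT heat OR hot) only NOT heat is left, so heat = False.
In (hot OR power OR NOT valve) only power is left, so power = True.
In (NOT power OR ready) only ready is left, so ready = True.
In (NOT cold OR NOT power OR NOT ready OR NOT valve) only NOT cold is left, so cold = False.
All clauses satisfied.

hot=F, power=T, heat=F, cold=F, ready=T, valve=T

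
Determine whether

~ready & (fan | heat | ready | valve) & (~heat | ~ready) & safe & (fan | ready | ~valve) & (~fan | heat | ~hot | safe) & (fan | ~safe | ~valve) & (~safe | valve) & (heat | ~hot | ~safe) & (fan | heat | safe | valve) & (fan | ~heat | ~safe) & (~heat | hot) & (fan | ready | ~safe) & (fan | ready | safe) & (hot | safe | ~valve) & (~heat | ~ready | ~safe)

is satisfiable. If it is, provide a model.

ready = False, safe = True, valve = True, heat = True, fan = True, hot = True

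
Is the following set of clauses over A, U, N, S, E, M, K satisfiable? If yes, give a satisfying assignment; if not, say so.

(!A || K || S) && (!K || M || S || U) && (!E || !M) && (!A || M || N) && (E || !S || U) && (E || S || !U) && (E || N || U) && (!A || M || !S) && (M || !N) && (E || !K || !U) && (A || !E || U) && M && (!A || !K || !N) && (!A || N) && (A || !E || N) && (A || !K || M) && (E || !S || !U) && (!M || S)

Unsatisfiable — no assignment works.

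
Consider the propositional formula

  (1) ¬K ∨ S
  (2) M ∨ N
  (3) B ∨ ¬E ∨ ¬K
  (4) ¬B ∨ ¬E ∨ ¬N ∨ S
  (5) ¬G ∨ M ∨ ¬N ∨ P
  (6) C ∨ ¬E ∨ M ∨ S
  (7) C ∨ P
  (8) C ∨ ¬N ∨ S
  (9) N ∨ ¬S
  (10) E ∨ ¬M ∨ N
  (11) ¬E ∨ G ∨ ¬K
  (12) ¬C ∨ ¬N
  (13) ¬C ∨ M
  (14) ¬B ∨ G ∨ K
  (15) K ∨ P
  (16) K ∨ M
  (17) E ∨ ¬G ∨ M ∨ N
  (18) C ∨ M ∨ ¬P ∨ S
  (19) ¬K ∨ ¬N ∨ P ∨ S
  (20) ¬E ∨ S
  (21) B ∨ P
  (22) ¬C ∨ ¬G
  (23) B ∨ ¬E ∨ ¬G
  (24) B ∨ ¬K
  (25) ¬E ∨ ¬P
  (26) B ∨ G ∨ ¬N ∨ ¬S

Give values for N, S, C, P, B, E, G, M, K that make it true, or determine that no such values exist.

N=T, S=T, C=F, P=T, B=T, E=F, G=F, M=T, K=T

Try N = False:
  (M ∨ N) forces M = True.
  (N ∨ ¬S) forces S = False.
  (¬K ∨ S) forces K = False.
  (E ∨ ¬M ∨ N) forces E = True.
  clause (¬E ∨ S) is falsified — backtrack.
So N = True.
  then (¬C ∨ ¬N) forces C = False.
  then (C ∨ P) forces P = True.
  then (C ∨ ¬N ∨ S) forces S = True.
  then (¬E ∨ ¬P) forces E = False.
Set B = True.
Set G = False.
  then (¬B ∨ G ∨ K) forces K = True.
Set M = True.
All clauses satisfied.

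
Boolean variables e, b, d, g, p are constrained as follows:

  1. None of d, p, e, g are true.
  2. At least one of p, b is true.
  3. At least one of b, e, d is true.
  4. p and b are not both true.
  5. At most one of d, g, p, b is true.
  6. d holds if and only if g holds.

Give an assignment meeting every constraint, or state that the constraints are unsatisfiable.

e: False, b: True, d: False, g: False, p: False

  (1) {d, p, e, g}: 0 true — none ✓
  (2) {p, b}: 1 true — at least one ✓
  (3) {b, e, d}: 1 true — at least one ✓
  (4) p=F, b=T — not both ✓
  (5) {d, g, p, b}: 1 true — at most one ✓
  (6) d=F, g=F — same ✓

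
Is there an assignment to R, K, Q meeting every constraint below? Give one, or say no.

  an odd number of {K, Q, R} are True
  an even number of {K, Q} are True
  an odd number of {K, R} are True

R=T, K=F, Q=F

{K, Q, R}: 1 true → odd ✓
{K, Q}: 0 true → even ✓
{K, R}: 1 true → odd ✓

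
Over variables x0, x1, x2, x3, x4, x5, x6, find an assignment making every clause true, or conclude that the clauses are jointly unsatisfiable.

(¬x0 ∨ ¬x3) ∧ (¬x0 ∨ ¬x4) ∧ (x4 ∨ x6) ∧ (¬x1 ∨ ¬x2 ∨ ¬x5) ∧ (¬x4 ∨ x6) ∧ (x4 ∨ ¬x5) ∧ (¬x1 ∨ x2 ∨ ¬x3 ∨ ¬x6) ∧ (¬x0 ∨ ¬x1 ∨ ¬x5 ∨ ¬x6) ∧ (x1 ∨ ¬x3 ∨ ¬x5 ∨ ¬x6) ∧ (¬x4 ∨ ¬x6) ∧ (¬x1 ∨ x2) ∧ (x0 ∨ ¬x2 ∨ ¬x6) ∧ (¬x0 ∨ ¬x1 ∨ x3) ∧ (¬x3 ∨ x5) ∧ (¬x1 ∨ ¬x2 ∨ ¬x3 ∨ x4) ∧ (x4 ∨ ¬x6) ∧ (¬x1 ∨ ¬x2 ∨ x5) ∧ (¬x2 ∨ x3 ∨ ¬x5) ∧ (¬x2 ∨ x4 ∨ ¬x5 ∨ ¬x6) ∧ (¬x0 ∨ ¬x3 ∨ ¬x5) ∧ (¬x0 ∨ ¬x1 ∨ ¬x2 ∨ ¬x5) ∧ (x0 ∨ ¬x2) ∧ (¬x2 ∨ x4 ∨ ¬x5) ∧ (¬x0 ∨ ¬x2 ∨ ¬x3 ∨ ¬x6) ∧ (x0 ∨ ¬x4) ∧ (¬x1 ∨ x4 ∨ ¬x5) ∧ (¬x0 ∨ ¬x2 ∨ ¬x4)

The formula is unsatisfiable.

Case x4 = True:
  (¬x0 ∨ ¬x4) forces x0 = False.
  Clause (x0 ∨ ¬x4) is falsified — contradiction.
Case x4 = False:
  (x4 ∨ x6) forces x6 = True.
  Clause (x4 ∨ ¬x6) is falsified — contradiction.
Both cases fail, so the formula is unsatisfiable.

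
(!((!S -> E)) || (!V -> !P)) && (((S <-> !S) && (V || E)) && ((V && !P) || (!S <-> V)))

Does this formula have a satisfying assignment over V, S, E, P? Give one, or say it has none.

The conjunct S <-> !S is unsatisfiable on its own:
  S=F: evaluates to False.
  S=T: evaluates to False.
So the whole conjunction is unsatisfiable.

Unsatisfiable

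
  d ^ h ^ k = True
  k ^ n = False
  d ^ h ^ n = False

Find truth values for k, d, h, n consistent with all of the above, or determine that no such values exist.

Unsatisfiable

Adding constraints 1, 2, 3 mod 2: every variable appears an even number of times on the left, so the left side is 0.
But the right sides sum to 1 (mod 2). 0 ≠ 1 — the system is inconsistent.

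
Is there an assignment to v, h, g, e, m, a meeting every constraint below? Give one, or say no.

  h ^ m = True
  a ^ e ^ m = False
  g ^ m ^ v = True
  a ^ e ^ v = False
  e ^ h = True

v = True; h = False; g = True; e = True; m = True; a = False

h ^ m = F ^ T = True ✓
a ^ e ^ m = F ^ T ^ T = False ✓
g ^ m ^ v = T ^ T ^ T = True ✓
a ^ e ^ v = F ^ T ^ T = False ✓
e ^ h = T ^ F = True ✓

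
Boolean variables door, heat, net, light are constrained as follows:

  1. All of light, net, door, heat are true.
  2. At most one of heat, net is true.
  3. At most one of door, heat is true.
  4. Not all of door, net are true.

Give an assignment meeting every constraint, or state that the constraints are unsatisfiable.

No satisfying assignment exists.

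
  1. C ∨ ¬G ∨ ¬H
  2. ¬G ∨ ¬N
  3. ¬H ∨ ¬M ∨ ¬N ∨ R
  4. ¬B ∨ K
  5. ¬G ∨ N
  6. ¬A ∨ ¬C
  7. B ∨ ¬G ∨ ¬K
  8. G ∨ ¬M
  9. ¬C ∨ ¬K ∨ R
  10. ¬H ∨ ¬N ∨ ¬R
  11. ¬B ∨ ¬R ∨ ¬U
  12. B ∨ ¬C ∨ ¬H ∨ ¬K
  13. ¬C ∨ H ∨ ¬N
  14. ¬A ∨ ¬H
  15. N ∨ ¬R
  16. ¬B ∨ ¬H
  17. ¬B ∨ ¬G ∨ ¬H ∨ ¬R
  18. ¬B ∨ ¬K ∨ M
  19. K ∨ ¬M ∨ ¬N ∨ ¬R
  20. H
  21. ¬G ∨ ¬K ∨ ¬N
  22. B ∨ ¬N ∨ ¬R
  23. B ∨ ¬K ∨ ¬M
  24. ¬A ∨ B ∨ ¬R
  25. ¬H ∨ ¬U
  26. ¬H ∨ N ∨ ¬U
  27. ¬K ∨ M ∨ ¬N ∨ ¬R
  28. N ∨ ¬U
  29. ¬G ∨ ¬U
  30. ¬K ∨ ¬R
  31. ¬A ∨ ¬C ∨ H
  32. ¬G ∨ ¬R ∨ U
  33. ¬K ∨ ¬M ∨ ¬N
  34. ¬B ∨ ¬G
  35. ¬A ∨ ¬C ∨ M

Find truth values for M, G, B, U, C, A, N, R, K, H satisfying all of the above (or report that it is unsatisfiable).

Unit clause (H) forces H = True.
In (¬H ∨ ¬U) only ¬U is left, so U = False.
In (¬A ∨ ¬H) only ¬A is left, so A = False.
In (¬B ∨ ¬H) only ¬B is left, so B = False.
Try M = True:
  (G ∨ ¬M) forces G = True.
  (C ∨ ¬G ∨ ¬H) forces C = True.
  (¬G ∨ ¬N) forces N = False.
  clause (¬G ∨ N) is falsified — backtrack.
So M = False.
Try G = True:
  (C ∨ ¬G ∨ ¬H) forces C = True.
  (¬G ∨ ¬N) forces N = False.
  clause (¬G ∨ N) is falsified — backtrack.
So G = False.
Set C = False.
Set N = True.
  then (¬H ∨ ¬N ∨ ¬R) forces R = False.
Set K = True.
All clauses satisfied.

M = False; G = False; B = False; U = False; C = False; A = False; N = True; R = False; K = True; H = True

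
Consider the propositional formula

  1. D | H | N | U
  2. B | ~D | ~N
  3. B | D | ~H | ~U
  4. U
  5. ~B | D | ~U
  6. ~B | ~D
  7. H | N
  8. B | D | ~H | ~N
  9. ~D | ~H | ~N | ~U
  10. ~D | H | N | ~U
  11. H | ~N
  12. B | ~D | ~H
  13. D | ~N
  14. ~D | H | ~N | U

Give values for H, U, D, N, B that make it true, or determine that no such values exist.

Case D = True:
  (U) forces U = True.
  (~B | ~D) forces B = False.
  (B | ~D | ~N) forces N = False.
  (H | N) forces H = True.
  Clause (B | ~D | ~H) is falsified — contradiction.
Case D = False:
  (U) forces U = True.
  (~B | D | ~U) forces B = False.
  (B | D | ~H | ~U) forces H = False.
  (H | N) forces N = True.
  Clause (H | ~N) is falsified — contradiction.
Both cases fail, so the formula is unsatisfiable.

Unsatisfiable — no assignment works.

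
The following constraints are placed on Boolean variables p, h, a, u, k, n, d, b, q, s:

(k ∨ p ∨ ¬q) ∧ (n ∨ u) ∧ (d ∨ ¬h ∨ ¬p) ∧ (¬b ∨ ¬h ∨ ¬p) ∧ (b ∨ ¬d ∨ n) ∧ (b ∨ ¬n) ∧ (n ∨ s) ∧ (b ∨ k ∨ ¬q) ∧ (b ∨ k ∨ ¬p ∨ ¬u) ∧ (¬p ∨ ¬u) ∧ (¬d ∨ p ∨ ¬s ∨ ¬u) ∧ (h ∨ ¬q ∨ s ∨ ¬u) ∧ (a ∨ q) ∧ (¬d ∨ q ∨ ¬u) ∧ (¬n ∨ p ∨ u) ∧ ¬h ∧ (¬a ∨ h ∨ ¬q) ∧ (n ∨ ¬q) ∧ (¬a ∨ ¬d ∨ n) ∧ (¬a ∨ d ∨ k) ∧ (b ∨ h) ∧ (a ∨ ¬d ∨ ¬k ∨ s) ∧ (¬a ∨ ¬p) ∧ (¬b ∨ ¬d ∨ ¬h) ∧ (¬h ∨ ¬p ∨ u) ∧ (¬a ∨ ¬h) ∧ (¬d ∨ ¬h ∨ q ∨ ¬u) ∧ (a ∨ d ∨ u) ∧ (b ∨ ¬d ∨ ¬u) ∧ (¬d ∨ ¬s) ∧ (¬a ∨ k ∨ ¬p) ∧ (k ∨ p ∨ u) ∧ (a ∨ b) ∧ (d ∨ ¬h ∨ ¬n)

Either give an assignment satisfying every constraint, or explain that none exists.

p=F, h=F, a=T, u=T, k=T, n=T, d=F, b=T, q=F, s=F

Unit clause (¬h) forces h = False.
In (b ∨ h) only b is left, so b = True.
Set p = False.
Set a = True.
  then (¬a ∨ h ∨ ¬q) forces q = False.
Set u = True.
  then (¬d ∨ q ∨ ¬u) forces d = False.
  then (¬a ∨ d ∨ k) forces k = True.
Set n = True.
Set s = False.
All clauses satisfied.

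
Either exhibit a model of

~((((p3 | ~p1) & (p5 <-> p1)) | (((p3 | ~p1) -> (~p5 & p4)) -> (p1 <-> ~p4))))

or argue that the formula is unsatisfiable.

p1: True, p3: False, p4: True, p5: True

  ~((((p3 | ~p1) & (p5 <-> p1)) | (((p3 | ~p1) -> (~p5 & p4)) -> (p1 <-> ~p4)))) = True
    ((p3 | ~p1) & (p5 <-> p1)) | (((p3 | ~p1) -> (~p5 & p4)) -> (p1 <-> ~p4)) = False
      (p3 | ~p1) & (p5 <-> p1) = False
        p3 | ~p1 = False
          ~p1 = False
        p5 <-> p1 = True
      ((p3 | ~p1) -> (~p5 & p4)) -> (p1 <-> ~p4) = False
        (p3 | ~p1) -> (~p5 & p4) = True
          p3 | ~p1 = False
            ~p1 = False
          ~p5 & p4 = False
            ~p5 = False
        p1 <-> ~p4 = False
          ~p4 = False
The formula evaluates to True.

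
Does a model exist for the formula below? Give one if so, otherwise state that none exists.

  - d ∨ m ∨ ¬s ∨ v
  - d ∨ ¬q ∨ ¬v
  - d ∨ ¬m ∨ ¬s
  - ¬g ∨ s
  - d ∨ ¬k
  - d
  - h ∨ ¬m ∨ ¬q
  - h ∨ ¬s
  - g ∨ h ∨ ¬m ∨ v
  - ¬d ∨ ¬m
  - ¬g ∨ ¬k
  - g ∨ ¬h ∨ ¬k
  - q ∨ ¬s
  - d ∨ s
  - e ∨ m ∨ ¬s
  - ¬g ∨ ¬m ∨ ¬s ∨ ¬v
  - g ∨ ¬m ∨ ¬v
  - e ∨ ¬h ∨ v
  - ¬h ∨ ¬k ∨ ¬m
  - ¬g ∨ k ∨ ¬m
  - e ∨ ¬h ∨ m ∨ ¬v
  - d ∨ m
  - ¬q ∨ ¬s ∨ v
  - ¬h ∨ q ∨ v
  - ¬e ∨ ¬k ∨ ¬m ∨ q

m = False; q = False; s = False; e = False; h = False; d = True; g = False; v = False; k = True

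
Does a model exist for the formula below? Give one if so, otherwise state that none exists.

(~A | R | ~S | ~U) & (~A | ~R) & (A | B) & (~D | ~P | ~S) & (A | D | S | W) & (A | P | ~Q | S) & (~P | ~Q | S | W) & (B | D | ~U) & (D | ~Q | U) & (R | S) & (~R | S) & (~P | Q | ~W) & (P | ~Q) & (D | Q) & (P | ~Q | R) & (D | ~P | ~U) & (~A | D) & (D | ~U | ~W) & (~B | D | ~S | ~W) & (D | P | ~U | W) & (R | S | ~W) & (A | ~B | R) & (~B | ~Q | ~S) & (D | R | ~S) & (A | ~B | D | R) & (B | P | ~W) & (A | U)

Set A = False.
  then (A | B) forces B = True.
  then (A | ~B | R) forces R = True.
  then (A | U) forces U = True.
  then (~R | S) forces S = True.
  then (~B | ~Q | ~S) forces Q = False.
  then (D | Q) forces D = True.
  then (~D | ~P | ~S) forces P = False.
Set W = False.
All clauses satisfied.

A: False, Q: False, W: False, P: False, B: True, U: True, R: True, D: True, S: True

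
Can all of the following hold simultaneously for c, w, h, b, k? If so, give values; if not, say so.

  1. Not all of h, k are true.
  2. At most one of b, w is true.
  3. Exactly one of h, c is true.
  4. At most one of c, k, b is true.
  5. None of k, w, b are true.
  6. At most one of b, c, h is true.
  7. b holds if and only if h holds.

c: True, w: False, h: False, b: False, k: False

  (1) {h, k}: 0/2 true — not all ✓
  (2) {b, w}: 0 true — at most one ✓
  (3) {h, c}: 1 true — exactly one ✓
  (4) {c, k, b}: 1 true — at most one ✓
  (5) {k, w, b}: 0 true — none ✓
  (6) {b, c, h}: 1 true — at most one ✓
  (7) b=F, h=F — same ✓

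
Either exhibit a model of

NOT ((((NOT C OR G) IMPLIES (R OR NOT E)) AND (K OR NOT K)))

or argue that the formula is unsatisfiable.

K = True, G = True, E = True, C = True, R = False

  NOT ((((NOT C OR G) IMPLIES (R OR NOT E)) AND (K OR NOT K))) = True
    ((NOT C OR G) IMPLIES (R OR NOT E)) AND (K OR NOT K) = False
      (NOT C OR G) IMPLIES (R OR NOT E) = False
        NOT C OR G = True
          NOT C = False
        R OR NOT E = False
          NOT E = False
      K OR NOT K = True
        NOT K = False
The formula evaluates to True.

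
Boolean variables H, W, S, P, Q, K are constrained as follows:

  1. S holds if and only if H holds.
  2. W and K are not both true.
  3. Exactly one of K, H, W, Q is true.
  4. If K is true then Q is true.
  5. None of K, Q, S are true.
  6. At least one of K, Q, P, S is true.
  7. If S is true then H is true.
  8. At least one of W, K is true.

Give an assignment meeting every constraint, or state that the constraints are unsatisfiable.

H=F; W=T; S=F; P=T; Q=F; K=F

  (1) S=F, H=F — same ✓
  (2) W=T, K=F — not both ✓
  (3) {K, H, W, Q}: 1 true — exactly one ✓
  (4) K=F ⇒ Q: vacuous ✓
  (5) {K, Q, S}: 0 true — none ✓
  (6) {K, Q, P, S}: 1 true — at least one ✓
  (7) S=F ⇒ H: vacuous ✓
  (8) {W, K}: 1 true — at least one ✓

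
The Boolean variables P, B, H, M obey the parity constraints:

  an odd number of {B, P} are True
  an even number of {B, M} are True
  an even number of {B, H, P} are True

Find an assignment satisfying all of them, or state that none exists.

P = True; B = False; H = True; M = False

{B, P}: 1 true → odd ✓
{B, M}: 0 true → even ✓
{B, H, P}: 2 true → even ✓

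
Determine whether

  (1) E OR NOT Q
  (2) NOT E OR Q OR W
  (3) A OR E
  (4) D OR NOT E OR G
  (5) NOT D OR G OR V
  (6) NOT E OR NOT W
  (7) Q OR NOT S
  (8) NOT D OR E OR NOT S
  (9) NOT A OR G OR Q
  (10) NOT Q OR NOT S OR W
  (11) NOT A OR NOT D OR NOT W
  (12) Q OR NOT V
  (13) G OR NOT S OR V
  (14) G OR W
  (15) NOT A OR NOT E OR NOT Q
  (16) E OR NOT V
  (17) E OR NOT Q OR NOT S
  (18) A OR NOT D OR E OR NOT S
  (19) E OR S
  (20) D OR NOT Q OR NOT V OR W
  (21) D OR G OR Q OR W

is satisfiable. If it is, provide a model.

A=F; Q=T; E=T; D=T; W=F; S=F; V=F; G=T

Set A = False.
  then (A OR E) forces E = True.
  then (NOT E OR NOT W) forces W = False.
  then (G OR W) forces G = True.
  then (NOT E OR Q OR W) forces Q = True.
  then (NOT Q OR NOT S OR W) forces S = False.
Set D = True.
Set V = False.
All clauses satisfied.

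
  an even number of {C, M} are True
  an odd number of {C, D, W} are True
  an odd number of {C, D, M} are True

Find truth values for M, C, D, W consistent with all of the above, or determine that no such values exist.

M = True; C = True; D = True; W = True

{C, M}: 2 true → even ✓
{C, D, W}: 3 true → odd ✓
{C, D, M}: 3 true → odd ✓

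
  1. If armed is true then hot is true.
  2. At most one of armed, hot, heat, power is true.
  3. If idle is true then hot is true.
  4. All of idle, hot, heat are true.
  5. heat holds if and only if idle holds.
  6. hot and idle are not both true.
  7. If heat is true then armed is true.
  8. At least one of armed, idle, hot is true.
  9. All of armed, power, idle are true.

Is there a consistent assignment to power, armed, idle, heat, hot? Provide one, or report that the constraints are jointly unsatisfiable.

Unsatisfiable — no assignment works.

Case idle = True:
  (3) with idle=T forces hot = True.
  Constraint (6) is violated (hot=T, idle=T) — contradiction.
Case idle = False:
  Constraint (4) is violated (idle=F) — contradiction.
Both cases fail — unsatisfiable.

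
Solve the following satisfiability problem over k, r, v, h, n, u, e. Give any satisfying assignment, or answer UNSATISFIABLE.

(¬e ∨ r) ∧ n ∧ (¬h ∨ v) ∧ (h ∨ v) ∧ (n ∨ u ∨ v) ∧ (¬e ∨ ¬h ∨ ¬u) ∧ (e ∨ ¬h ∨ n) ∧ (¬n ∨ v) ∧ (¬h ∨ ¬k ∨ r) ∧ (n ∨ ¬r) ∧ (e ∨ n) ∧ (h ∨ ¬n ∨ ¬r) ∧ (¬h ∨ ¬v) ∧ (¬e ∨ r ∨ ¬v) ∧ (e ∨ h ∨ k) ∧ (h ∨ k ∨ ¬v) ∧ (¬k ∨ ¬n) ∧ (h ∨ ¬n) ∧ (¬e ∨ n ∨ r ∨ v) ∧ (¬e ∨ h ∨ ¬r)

Unsatisfiable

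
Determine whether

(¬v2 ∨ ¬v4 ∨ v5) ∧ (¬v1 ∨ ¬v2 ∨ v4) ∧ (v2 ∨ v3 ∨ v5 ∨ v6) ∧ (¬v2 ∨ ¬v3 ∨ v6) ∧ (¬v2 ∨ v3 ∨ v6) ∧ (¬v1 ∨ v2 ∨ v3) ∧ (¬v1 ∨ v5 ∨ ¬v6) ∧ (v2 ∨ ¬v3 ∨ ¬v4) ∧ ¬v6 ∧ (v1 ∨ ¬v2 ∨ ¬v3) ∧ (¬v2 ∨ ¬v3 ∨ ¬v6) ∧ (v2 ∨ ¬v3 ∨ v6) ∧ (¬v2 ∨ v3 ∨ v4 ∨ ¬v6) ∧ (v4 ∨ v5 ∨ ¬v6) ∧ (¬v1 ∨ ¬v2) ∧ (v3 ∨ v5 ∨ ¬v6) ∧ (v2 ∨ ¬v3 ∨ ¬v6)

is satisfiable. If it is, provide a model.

v1=F; v2=F; v3=F; v4=T; v5=T; v6=F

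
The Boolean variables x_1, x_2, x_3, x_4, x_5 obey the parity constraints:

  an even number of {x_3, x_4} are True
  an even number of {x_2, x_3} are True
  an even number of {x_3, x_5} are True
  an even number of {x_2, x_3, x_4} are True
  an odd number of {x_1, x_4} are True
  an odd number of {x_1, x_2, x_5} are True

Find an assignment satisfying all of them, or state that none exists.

x_1 = True; x_2 = False; x_3 = False; x_4 = False; x_5 = False

{x_3, x_4}: 0 true → even ✓
{x_2, x_3}: 0 true → even ✓
{x_3, x_5}: 0 true → even ✓
{x_2, x_3, x_4}: 0 true → even ✓
{x_1, x_4}: 1 true → odd ✓
{x_1, x_2, x_5}: 1 true → odd ✓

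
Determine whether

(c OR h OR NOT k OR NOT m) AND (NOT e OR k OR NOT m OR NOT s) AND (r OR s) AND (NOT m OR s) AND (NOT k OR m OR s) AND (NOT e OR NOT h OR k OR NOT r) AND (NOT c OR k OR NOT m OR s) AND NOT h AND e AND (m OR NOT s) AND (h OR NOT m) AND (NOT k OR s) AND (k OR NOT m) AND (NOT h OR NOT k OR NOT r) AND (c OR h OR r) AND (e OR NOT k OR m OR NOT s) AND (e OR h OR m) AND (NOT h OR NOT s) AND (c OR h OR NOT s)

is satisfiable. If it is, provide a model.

Unit clause (NOT h) forces h = False.
Unit clause (e) forces e = True.
In (h OR NOT m) only NOT m is left, so m = False.
In (m OR NOT s) only NOT s is left, so s = False.
In (NOT k OR s) only NOT k is left, so k = False.
In (r OR s) only r is left, so r = True.
Set c = True.
All clauses satisfied.

r=T, c=T, e=T, m=F, k=F, s=F, h=F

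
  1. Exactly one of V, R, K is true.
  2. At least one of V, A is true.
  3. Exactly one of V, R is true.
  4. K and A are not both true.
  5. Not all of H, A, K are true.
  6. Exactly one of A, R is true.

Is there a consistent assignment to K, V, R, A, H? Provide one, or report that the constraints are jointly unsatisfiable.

K = False, V = True, R = False, A = True, H = True

  (1) {V, R, K}: 1 true — exactly one ✓
  (2) {V, A}: 2 true — at least one ✓
  (3) {V, R}: 1 true — exactly one ✓
  (4) K=F, A=T — not both ✓
  (5) {H, A, K}: 2/3 true — not all ✓
  (6) {A, R}: 1 true — exactly one ✓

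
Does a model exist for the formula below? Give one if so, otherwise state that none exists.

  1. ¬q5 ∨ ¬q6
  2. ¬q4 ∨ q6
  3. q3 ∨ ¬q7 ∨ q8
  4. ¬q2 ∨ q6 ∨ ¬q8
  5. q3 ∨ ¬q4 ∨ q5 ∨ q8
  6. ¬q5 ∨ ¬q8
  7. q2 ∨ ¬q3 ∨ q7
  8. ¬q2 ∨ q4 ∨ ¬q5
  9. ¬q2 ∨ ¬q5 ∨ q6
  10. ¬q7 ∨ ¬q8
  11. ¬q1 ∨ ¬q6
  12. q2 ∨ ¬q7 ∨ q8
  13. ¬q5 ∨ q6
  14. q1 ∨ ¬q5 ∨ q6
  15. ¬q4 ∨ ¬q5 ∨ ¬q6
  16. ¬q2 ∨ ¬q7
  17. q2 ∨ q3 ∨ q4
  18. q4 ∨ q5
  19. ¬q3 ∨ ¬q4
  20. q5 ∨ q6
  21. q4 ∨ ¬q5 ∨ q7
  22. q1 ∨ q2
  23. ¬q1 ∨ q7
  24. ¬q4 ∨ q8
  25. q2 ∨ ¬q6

Try q1 = True:
  (¬q1 ∨ ¬q6) forces q6 = False.
  (¬q4 ∨ q6) forces q4 = False.
  (¬q5 ∨ q6) forces q5 = False.
  clause (q4 ∨ q5) is falsified — backtrack.
So q1 = False.
  then (q1 ∨ q2) forces q2 = True.
  then (¬q2 ∨ ¬q7) forces q7 = False.
Set q3 = False.
Set q4 = True.
  then (¬q4 ∨ q6) forces q6 = True.
  then (¬q4 ∨ ¬q5 ∨ ¬q6) forces q5 = False.
  then (¬q4 ∨ q8) forces q8 = True.
All clauses satisfied.

q1 = False, q2 = True, q3 = False, q4 = True, q5 = False, q6 = True, q7 = False, q8 = True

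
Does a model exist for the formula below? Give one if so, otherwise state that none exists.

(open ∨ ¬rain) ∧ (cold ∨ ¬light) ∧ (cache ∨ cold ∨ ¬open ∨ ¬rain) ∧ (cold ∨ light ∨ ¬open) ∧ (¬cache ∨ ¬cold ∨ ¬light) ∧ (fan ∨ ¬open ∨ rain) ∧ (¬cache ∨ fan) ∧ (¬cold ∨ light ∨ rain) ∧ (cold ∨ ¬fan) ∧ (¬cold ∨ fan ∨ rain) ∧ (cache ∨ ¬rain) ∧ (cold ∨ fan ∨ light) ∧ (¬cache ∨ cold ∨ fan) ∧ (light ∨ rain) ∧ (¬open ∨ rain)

Set rain = False.
  then (light ∨ rain) forces light = True.
  then (¬open ∨ rain) forces open = False.
  then (cold ∨ ¬light) forces cold = True.
  then (¬cache ∨ ¬cold ∨ ¬light) forces cache = False.
  then (¬cold ∨ fan ∨ rain) forces fan = True.
All clauses satisfied.

rain: False, cold: True, open: False, cache: False, light: True, fan: True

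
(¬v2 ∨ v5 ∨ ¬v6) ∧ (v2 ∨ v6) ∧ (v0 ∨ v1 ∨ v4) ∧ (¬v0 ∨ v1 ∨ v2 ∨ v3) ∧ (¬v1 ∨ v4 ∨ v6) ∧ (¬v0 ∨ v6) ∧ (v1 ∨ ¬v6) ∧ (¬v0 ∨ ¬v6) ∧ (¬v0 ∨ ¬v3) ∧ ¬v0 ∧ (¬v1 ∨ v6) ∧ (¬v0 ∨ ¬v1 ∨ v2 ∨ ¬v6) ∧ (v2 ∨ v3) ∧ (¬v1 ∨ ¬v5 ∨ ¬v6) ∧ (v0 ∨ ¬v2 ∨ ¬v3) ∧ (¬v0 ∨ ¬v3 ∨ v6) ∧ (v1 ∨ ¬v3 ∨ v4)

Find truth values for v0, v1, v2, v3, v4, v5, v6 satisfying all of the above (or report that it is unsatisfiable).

v0: False, v1: True, v2: False, v3: True, v4: False, v5: False, v6: True

Unit clause (¬v0) forces v0 = False.
Set v1 = True.
  then (¬v1 ∨ v6) forces v6 = True.
  then (¬v1 ∨ ¬v5 ∨ ¬v6) forces v5 = False.
  then (¬v2 ∨ v5 ∨ ¬v6) forces v2 = False.
  then (v2 ∨ v3) forces v3 = True.
Set v4 = False.
All clauses satisfied.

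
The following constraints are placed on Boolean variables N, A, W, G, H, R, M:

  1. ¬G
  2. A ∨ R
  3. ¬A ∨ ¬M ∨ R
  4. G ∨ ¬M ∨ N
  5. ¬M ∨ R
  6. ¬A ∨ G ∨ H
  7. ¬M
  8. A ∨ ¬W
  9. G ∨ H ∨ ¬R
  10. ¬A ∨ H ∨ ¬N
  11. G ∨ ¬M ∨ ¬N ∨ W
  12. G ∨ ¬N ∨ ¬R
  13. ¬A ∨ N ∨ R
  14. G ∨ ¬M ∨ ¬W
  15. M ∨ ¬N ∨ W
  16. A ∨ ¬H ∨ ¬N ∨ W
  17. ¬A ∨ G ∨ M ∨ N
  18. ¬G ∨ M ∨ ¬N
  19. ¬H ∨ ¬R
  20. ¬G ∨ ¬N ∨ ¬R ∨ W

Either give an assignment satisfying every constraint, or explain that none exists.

N: True, A: True, W: True, G: False, H: True, R: False, M: False

Unit clause (¬G) forces G = False.
Unit clause (¬M) forces M = False.
Try N = False:
  (¬A ∨ G ∨ M ∨ N) forces A = False.
  (A ∨ R) forces R = True.
  (A ∨ ¬W) forces W = False.
  (G ∨ H ∨ ¬R) forces H = True.
  clause (¬H ∨ ¬R) is falsified — backtrack.
So N = True.
  then (G ∨ ¬N ∨ ¬R) forces R = False.
  then (M ∨ ¬N ∨ W) forces W = True.
  then (A ∨ R) forces A = True.
  then (¬A ∨ G ∨ H) forces H = True.
All clauses satisfied.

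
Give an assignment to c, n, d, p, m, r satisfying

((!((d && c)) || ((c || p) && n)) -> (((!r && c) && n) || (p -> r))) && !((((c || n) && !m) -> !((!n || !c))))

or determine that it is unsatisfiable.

c = False; n = True; d = True; p = False; m = False; r = False

  (!((d && c)) || ((c || p) && n)) -> (((!r && c) && n) || (p -> r)) = True
    !((d && c)) || ((c || p) && n) = True
      !((d && c)) = True
        d && c = False
      (c || p) && n = False
        c || p = False
    ((!r && c) && n) || (p -> r) = True
      (!r && c) && n = False
        !r && c = False
          !r = True
      p -> r = True
  !((((c || n) && !m) -> !((!n || !c)))) = True
    ((c || n) && !m) -> !((!n || !c)) = False
      (c || n) && !m = True
        c || n = True
        !m = True
      !((!n || !c)) = False
        !n || !c = True
          !n = False
          !c = True
Both conjuncts True, so the formula holds.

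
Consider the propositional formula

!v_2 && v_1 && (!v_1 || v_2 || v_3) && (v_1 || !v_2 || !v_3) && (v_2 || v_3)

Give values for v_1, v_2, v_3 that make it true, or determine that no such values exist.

v_1: True; v_2: False; v_3: True

Unit clause (!v_2) forces v_2 = False.
Unit clause (v_1) forces v_1 = True.
In (!v_1 || v_2 || v_3) only v_3 is left, so v_3 = True.
Check each clause:
  (!v_2): !v_2 holds.
  (v_1): v_1 holds.
  (!v_1 || v_2 || v_3): v_3 holds.
  (v_1 || !v_2 || !v_3): v_1 holds.
  (v_2 || v_3): v_3 holds.
All clauses satisfied.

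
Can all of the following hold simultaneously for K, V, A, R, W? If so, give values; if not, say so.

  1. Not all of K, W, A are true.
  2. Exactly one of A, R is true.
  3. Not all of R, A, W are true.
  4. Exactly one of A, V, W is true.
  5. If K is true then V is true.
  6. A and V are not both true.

K: False, V: False, A: False, R: True, W: True

  (1) {K, W, A}: 1/3 true — not all ✓
  (2) {A, R}: 1 true — exactly one ✓
  (3) {R, A, W}: 2/3 true — not all ✓
  (4) {A, V, W}: 1 true — exactly one ✓
  (5) K=F ⇒ V: vacuous ✓
  (6) A=F, V=F — not both ✓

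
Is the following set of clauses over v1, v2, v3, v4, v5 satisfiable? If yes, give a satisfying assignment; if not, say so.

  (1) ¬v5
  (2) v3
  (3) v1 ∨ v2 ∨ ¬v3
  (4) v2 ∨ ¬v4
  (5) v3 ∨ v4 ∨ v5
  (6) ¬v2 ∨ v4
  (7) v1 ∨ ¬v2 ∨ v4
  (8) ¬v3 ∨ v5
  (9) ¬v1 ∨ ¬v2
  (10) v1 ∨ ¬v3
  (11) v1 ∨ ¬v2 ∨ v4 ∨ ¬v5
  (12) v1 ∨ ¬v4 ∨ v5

No satisfying assignment exists.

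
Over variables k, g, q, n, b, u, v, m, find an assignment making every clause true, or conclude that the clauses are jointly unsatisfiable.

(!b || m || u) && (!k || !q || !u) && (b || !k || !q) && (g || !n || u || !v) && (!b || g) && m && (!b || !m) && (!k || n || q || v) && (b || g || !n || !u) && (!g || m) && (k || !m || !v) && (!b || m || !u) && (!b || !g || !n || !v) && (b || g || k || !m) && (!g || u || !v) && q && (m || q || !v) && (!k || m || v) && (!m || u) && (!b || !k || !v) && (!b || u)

k: False, g: True, q: True, n: True, b: False, u: True, v: False, m: True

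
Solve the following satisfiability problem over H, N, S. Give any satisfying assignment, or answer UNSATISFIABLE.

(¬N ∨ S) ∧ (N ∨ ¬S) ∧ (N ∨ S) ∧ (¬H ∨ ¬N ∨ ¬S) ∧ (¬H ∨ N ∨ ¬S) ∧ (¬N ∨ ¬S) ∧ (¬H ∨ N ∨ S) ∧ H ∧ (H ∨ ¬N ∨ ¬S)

Case N = True:
  (¬N ∨ S) forces S = True.
  Clause (¬N ∨ ¬S) is falsified — contradiction.
Case N = False:
  (N ∨ ¬S) forces S = False.
  Clause (N ∨ S) is falsified — contradiction.
Both cases fail, so the formula is unsatisfiable.

No satisfying assignment exists.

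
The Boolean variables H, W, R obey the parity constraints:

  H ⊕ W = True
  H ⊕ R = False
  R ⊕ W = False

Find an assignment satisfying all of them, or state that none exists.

Adding constraints 1, 2, 3 mod 2: every variable appears an even number of times on the left, so the left side is 0.
But the right sides sum to 1 (mod 2). 0 ≠ 1 — the system is inconsistent.

Unsatisfiable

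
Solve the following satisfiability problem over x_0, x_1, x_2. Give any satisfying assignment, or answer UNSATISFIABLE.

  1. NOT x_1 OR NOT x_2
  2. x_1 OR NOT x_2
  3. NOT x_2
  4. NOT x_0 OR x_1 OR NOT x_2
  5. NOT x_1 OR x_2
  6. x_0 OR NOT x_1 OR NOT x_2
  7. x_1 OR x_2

UNSATISFIABLE

Case x_2 = True:
  Clause (NOT x_2) is falsified — contradiction.
Case x_2 = False:
  (NOT x_1 OR x_2) forces x_1 = False.
  Clause (x_1 OR x_2) is falsified — contradiction.
Both cases fail, so the formula is unsatisfiable.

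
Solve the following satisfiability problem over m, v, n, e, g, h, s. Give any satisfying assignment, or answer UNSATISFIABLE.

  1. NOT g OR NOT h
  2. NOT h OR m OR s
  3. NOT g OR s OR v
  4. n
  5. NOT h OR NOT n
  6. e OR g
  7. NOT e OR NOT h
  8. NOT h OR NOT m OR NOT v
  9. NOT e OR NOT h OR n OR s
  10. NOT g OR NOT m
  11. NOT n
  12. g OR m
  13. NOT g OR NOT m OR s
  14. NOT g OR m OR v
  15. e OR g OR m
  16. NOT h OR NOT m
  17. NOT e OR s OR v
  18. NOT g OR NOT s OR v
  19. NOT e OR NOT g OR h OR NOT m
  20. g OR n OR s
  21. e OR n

No satisfying assignment exists.

Case n = True:
  Clause (NOT n) is falsified — contradiction.
Case n = False:
  Clause (n) is falsified — contradiction.
Both cases fail, so the formula is unsatisfiable.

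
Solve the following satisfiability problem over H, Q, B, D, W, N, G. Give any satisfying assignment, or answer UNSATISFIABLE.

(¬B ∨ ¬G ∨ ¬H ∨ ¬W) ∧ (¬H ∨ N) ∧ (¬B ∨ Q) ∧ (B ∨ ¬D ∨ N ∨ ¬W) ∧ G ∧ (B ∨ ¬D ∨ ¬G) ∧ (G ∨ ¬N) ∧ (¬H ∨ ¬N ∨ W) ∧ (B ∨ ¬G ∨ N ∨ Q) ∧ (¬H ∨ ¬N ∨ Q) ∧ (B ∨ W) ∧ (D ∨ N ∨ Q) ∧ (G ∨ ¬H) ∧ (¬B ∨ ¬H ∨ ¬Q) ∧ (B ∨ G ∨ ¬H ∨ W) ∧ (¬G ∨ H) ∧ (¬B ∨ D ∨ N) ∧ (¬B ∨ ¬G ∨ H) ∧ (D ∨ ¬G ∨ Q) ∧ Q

H: True; Q: True; B: False; D: False; W: True; N: True; G: True

Unit clause (G) forces G = True.
In (¬G ∨ H) only H is left, so H = True.
Unit clause (Q) forces Q = True.
In (¬H ∨ N) only N is left, so N = True.
In (¬H ∨ ¬N ∨ W) only W is left, so W = True.
In (¬B ∨ ¬H ∨ ¬Q) only ¬B is left, so B = False.
In (B ∨ ¬D ∨ ¬G) only ¬D is left, so D = False.
All clauses satisfied.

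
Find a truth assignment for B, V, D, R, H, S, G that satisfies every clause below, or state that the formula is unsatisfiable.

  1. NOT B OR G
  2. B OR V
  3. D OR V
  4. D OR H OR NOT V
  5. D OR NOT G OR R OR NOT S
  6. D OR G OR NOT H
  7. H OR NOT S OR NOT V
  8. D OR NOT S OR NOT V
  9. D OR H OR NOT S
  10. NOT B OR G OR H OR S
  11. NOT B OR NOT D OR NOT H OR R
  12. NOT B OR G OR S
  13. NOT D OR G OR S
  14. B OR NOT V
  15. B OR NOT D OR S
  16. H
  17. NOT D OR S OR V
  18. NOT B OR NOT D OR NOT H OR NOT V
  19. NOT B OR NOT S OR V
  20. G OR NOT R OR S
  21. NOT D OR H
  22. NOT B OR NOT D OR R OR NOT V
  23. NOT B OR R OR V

B = True, V = True, D = False, R = True, H = True, S = False, G = True

Unit clause (H) forces H = True.
Try B = False:
  (B OR V) forces V = True.
  clause (B OR NOT V) is falsified — backtrack.
So B = True.
  then (NOT B OR G) forces G = True.
Try V = False:
  (D OR V) forces D = True.
  (NOT B OR NOT D OR NOT H OR R) forces R = True.
  (NOT D OR S OR V) forces S = True.
  clause (NOT B OR NOT S OR V) is falsified — backtrack.
So V = True.
  then (NOT B OR NOT D OR NOT H OR NOT V) forces D = False.
  then (D OR NOT S OR NOT V) forces S = False.
Set R = True.
All clauses satisfied.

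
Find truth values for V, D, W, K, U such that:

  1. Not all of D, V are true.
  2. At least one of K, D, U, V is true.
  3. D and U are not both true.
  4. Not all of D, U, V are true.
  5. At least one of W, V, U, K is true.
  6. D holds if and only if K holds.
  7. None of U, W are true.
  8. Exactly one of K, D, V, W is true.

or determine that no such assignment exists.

V=T, D=F, W=F, K=F, U=F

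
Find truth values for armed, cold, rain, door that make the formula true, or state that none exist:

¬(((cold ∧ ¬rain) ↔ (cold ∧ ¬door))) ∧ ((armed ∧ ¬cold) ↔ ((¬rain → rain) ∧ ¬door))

armed=T, cold=T, rain=F, door=T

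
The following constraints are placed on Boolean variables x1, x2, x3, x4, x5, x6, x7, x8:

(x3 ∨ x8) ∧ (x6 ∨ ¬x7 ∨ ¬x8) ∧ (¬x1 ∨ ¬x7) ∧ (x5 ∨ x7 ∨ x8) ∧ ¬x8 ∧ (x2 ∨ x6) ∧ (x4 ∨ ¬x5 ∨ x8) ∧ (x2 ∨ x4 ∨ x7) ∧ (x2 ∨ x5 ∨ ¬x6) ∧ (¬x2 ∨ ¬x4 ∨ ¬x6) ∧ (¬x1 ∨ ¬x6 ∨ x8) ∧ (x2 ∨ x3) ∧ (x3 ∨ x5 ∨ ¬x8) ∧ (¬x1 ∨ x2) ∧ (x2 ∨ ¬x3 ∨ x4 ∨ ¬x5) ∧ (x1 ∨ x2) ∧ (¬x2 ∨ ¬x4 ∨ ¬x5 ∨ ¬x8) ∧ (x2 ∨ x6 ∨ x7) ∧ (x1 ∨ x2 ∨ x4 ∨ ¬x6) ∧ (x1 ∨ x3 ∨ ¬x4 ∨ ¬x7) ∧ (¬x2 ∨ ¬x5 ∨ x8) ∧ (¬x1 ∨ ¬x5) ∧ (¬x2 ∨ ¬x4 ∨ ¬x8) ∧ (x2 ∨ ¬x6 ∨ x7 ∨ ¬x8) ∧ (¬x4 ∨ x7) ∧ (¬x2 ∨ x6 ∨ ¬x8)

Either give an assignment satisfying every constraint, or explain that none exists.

x1=F, x2=T, x3=T, x4=F, x5=F, x6=T, x7=T, x8=F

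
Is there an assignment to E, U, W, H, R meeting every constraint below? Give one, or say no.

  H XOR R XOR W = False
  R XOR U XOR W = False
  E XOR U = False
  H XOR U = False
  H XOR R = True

E = True, U = True, W = True, H = True, R = False

H XOR R XOR W = T XOR F XOR T = False ✓
R XOR U XOR W = F XOR T XOR T = False ✓
E XOR U = T XOR T = False ✓
H XOR U = T XOR T = False ✓
H XOR R = T XOR F = True ✓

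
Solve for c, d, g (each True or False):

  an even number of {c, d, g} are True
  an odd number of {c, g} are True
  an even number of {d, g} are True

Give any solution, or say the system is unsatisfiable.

c=F; d=T; g=T

{c, d, g}: 2 true → even ✓
{c, g}: 1 true → odd ✓
{d, g}: 2 true → even ✓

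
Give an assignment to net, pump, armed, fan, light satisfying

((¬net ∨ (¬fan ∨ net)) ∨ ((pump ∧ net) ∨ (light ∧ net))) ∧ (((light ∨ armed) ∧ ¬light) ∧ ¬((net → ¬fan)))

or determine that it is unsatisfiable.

net = True, pump = False, armed = True, fan = True, light = False

  (¬net ∨ (¬fan ∨ net)) ∨ ((pump ∧ net) ∨ (light ∧ net)) = True
    ¬net ∨ (¬fan ∨ net) = True
      ¬net = False
      ¬fan ∨ net = True
        ¬fan = False
    (pump ∧ net) ∨ (light ∧ net) = False
      pump ∧ net = False
      light ∧ net = False
  ((light ∨ armed) ∧ ¬light) ∧ ¬((net → ¬fan)) = True
    (light ∨ armed) ∧ ¬light = True
      light ∨ armed = True
      ¬light = True
    ¬((net → ¬fan)) = True
      net → ¬fan = False
        ¬fan = False
Both conjuncts True, so the formula holds.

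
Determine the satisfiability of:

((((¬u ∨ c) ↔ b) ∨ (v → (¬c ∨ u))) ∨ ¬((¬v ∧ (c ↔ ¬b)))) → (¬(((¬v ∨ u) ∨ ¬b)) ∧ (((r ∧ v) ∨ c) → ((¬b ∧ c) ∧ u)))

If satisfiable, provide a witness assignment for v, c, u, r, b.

v=T, c=F, u=F, r=F, b=T

  ((((¬u ∨ c) ↔ b) ∨ (v → (¬c ∨ u))) ∨ ¬((¬v ∧ (c ↔ ¬b)))) → (¬(((¬v ∨ u) ∨ ¬b)) ∧ (((r ∧ v) ∨ c) → ((¬b ∧ c) ∧ u))) = True
    (((¬u ∨ c) ↔ b) ∨ (v → (¬c ∨ u))) ∨ ¬((¬v ∧ (c ↔ ¬b))) = True
      ((¬u ∨ c) ↔ b) ∨ (v → (¬c ∨ u)) = True
        (¬u ∨ c) ↔ b = True
          ¬u ∨ c = True
            ¬u = True
        v → (¬c ∨ u) = True
          ¬c ∨ u = True
            ¬c = True
      ¬((¬v ∧ (c ↔ ¬b))) = True
        ¬v ∧ (c ↔ ¬b) = False
          ¬v = False
          c ↔ ¬b = True
            ¬b = False
    ¬(((¬v ∨ u) ∨ ¬b)) ∧ (((r ∧ v) ∨ c) → ((¬b ∧ c) ∧ u)) = True
      ¬(((¬v ∨ u) ∨ ¬b)) = True
        (¬v ∨ u) ∨ ¬b = False
          ¬v ∨ u = False
            ¬v = False
          ¬b = False
      ((r ∧ v) ∨ c) → ((¬b ∧ c) ∧ u) = True
        (r ∧ v) ∨ c = False
          r ∧ v = False
        (¬b ∧ c) ∧ u = False
          ¬b ∧ c = False
            ¬b = False
The formula evaluates to True.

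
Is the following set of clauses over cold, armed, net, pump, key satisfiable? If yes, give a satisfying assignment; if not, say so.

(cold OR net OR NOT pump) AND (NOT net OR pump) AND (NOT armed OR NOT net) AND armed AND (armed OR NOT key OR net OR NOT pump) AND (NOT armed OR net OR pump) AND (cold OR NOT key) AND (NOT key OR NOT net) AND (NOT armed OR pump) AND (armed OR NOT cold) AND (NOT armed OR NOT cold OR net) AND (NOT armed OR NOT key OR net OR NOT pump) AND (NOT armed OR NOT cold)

No satisfying assignment exists.

Case armed = True:
  (NOT armed OR NOT net) forces net = False.
  (NOT armed OR net OR pump) forces pump = True.
  (cold OR net OR NOT pump) forces cold = True.
  Clause (NOT armed OR NOT cold OR net) is falsified — contradiction.
Case armed = False:
  Clause (armed) is falsified — contradiction.
Both cases fail, so the formula is unsatisfiable.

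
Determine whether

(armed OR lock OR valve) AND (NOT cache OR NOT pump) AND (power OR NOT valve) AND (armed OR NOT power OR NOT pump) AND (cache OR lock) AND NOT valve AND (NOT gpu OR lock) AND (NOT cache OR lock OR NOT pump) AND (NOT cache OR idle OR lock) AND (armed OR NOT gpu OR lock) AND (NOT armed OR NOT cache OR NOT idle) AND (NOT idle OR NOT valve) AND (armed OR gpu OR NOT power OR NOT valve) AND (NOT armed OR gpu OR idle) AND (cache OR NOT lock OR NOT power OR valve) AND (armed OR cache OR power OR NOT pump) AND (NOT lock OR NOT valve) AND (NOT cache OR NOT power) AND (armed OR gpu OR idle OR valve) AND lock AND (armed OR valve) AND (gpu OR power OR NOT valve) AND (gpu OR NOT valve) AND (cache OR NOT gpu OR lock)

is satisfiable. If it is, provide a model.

Unit clause (NOT valve) forces valve = False.
Unit clause (lock) forces lock = True.
In (armed OR valve) only armed is left, so armed = True.
Set power = False.
Set pump = False.
Set gpu = False.
  then (NOT armed OR gpu OR idle) forces idle = True.
  then (NOT armed OR NOT cache OR NOT idle) forces cache = False.
All clauses satisfied.

power: False, pump: False, gpu: False, idle: True, armed: True, valve: False, cache: False, lock: True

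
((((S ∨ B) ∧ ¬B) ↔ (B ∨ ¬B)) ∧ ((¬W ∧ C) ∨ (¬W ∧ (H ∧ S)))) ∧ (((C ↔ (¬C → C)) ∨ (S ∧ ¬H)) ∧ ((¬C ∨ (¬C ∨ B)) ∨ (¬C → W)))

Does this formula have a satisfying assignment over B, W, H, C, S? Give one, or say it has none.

B: False, W: False, H: True, C: True, S: True

  (((S ∨ B) ∧ ¬B) ↔ (B ∨ ¬B)) ∧ ((¬W ∧ C) ∨ (¬W ∧ (H ∧ S))) = True
    ((S ∨ B) ∧ ¬B) ↔ (B ∨ ¬B) = True
      (S ∨ B) ∧ ¬B = True
        S ∨ B = True
        ¬B = True
      B ∨ ¬B = True
        ¬B = True
    (¬W ∧ C) ∨ (¬W ∧ (H ∧ S)) = True
      ¬W ∧ C = True
        ¬W = True
      ¬W ∧ (H ∧ S) = True
        ¬W = True
        H ∧ S = True
  ((C ↔ (¬C → C)) ∨ (S ∧ ¬H)) ∧ ((¬C ∨ (¬C ∨ B)) ∨ (¬C → W)) = True
    (C ↔ (¬C → C)) ∨ (S ∧ ¬H) = True
      C ↔ (¬C → C) = True
        ¬C → C = True
          ¬C = False
      S ∧ ¬H = False
        ¬H = False
    (¬C ∨ (¬C ∨ B)) ∨ (¬C → W) = True
      ¬C ∨ (¬C ∨ B) = False
        ¬C = False
        ¬C ∨ B = False
          ¬C = False
      ¬C → W = True
        ¬C = False
Both conjuncts True, so the formula holds.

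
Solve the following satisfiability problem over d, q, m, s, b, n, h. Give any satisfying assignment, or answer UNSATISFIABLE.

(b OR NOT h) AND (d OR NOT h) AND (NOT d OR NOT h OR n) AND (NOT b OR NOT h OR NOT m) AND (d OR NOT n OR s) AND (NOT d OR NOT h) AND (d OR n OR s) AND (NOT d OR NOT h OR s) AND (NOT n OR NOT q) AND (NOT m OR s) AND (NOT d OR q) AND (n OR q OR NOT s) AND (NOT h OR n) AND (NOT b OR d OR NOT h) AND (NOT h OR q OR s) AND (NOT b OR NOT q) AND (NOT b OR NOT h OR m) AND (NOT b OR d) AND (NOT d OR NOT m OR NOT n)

d: False; q: True; m: True; s: True; b: False; n: False; h: False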